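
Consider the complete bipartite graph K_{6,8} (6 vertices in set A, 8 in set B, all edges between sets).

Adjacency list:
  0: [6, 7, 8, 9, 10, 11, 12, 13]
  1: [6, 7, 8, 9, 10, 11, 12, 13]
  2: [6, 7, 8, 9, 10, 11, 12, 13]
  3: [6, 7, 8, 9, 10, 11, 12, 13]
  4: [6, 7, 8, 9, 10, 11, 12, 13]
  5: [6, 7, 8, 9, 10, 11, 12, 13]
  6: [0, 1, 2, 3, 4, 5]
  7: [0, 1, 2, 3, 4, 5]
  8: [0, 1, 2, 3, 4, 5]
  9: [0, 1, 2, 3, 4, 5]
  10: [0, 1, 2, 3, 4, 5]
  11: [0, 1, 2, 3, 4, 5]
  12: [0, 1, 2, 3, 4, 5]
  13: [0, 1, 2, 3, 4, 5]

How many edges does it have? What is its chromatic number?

K_{6,8} has 6 * 8 = 48 edges.
Bipartite graphs have chromatic number 2 (color each partition differently).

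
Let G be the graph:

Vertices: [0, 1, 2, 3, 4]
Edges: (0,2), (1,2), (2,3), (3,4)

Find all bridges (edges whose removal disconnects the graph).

A bridge is an edge whose removal increases the number of connected components.
Bridges found: (0,2), (1,2), (2,3), (3,4)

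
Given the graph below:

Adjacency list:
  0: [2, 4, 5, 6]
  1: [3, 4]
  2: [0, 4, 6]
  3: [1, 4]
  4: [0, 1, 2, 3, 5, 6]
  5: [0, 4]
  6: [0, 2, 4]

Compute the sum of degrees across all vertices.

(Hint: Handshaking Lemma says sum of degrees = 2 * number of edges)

Count edges: 11 edges.
By Handshaking Lemma: sum of degrees = 2 * 11 = 22.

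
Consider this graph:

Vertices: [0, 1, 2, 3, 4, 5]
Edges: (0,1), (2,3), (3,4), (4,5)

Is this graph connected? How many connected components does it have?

Checking connectivity: the graph has 2 connected component(s).
Components: [[0, 1], [2, 3, 4, 5]]. The graph is NOT connected.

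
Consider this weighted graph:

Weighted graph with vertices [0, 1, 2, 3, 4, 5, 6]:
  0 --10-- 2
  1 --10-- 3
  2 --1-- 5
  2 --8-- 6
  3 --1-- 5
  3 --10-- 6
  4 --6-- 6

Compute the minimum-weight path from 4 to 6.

Using Dijkstra's algorithm from vertex 4:
Shortest path: 4 -> 6
Total weight: 6 = 6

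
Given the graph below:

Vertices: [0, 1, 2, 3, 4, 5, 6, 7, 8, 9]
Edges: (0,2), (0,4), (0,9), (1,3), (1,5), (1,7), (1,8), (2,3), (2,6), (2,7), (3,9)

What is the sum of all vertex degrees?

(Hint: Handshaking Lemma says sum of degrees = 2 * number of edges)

Count edges: 11 edges.
By Handshaking Lemma: sum of degrees = 2 * 11 = 22.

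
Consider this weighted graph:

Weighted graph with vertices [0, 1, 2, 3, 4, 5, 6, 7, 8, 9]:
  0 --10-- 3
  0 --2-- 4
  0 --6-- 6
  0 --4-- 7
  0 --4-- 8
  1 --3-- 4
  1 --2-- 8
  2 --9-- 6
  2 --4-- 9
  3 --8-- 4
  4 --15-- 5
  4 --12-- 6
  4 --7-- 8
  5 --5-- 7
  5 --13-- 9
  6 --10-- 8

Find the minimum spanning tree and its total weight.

Applying Kruskal's algorithm (sort edges by weight, add if no cycle):
  Add (0,4) w=2
  Add (1,8) w=2
  Add (1,4) w=3
  Add (0,7) w=4
  Skip (0,8) w=4 (creates cycle)
  Add (2,9) w=4
  Add (5,7) w=5
  Add (0,6) w=6
  Skip (4,8) w=7 (creates cycle)
  Add (3,4) w=8
  Add (2,6) w=9
  Skip (0,3) w=10 (creates cycle)
  Skip (6,8) w=10 (creates cycle)
  Skip (4,6) w=12 (creates cycle)
  Skip (5,9) w=13 (creates cycle)
  Skip (4,5) w=15 (creates cycle)
MST weight = 43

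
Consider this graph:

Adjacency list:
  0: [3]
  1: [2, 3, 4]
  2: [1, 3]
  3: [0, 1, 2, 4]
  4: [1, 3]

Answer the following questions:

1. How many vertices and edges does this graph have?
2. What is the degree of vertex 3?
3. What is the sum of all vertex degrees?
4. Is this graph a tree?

Count: 5 vertices, 6 edges.
Vertex 3 has neighbors [0, 1, 2, 4], degree = 4.
Handshaking lemma: 2 * 6 = 12.
A tree on 5 vertices has 4 edges. This graph has 6 edges (2 extra). Not a tree.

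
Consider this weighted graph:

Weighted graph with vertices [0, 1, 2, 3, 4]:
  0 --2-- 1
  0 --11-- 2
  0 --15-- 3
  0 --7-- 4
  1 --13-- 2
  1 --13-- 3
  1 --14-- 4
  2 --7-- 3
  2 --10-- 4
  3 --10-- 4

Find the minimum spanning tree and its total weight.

Applying Kruskal's algorithm (sort edges by weight, add if no cycle):
  Add (0,1) w=2
  Add (0,4) w=7
  Add (2,3) w=7
  Add (2,4) w=10
  Skip (3,4) w=10 (creates cycle)
  Skip (0,2) w=11 (creates cycle)
  Skip (1,2) w=13 (creates cycle)
  Skip (1,3) w=13 (creates cycle)
  Skip (1,4) w=14 (creates cycle)
  Skip (0,3) w=15 (creates cycle)
MST weight = 26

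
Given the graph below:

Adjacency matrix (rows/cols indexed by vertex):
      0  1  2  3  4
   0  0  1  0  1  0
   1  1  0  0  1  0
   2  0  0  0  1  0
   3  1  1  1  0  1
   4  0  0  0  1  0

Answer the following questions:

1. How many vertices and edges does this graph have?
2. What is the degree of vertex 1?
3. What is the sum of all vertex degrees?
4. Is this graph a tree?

Count: 5 vertices, 5 edges.
Vertex 1 has neighbors [0, 3], degree = 2.
Handshaking lemma: 2 * 5 = 10.
A tree on 5 vertices has 4 edges. This graph has 5 edges (1 extra). Not a tree.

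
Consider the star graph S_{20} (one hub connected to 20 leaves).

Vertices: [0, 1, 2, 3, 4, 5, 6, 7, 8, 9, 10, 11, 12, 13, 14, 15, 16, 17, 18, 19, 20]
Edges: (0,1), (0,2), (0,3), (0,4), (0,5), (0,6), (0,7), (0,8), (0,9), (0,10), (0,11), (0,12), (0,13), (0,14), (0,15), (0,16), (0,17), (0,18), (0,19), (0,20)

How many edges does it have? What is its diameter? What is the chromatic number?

Star graph S_{20}: the hub connects to all 20 leaves.
Edges = 20.
Diameter = 2 (any leaf to hub is 1, leaf to leaf through hub is 2).
Star graphs are bipartite (hub vs leaves), so chromatic number = 2.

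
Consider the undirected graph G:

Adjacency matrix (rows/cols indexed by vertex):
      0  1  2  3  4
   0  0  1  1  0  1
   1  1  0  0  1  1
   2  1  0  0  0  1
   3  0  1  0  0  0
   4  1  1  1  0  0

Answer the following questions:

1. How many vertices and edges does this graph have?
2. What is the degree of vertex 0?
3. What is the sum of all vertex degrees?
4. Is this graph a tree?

Count: 5 vertices, 6 edges.
Vertex 0 has neighbors [1, 2, 4], degree = 3.
Handshaking lemma: 2 * 6 = 12.
A tree on 5 vertices has 4 edges. This graph has 6 edges (2 extra). Not a tree.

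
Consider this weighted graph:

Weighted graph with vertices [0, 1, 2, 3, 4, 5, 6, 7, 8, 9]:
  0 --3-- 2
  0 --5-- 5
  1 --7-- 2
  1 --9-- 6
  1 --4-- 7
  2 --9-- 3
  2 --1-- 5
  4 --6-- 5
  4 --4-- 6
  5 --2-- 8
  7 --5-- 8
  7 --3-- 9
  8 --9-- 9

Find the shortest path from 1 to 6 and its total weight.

Using Dijkstra's algorithm from vertex 1:
Shortest path: 1 -> 6
Total weight: 9 = 9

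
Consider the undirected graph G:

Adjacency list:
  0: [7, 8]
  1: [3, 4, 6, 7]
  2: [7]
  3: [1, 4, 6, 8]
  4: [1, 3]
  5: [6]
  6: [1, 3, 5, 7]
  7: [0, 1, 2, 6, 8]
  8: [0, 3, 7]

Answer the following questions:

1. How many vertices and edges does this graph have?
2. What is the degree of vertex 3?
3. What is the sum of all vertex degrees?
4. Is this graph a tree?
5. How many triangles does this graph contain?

Count: 9 vertices, 13 edges.
Vertex 3 has neighbors [1, 4, 6, 8], degree = 4.
Handshaking lemma: 2 * 13 = 26.
A tree on 9 vertices has 8 edges. This graph has 13 edges (5 extra). Not a tree.
Number of triangles = 4.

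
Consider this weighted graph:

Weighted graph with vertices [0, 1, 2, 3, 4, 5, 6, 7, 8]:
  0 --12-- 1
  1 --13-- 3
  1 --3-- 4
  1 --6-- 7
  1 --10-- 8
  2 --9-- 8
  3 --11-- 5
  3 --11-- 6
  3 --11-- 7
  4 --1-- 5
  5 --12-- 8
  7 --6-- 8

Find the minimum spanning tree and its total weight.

Applying Kruskal's algorithm (sort edges by weight, add if no cycle):
  Add (4,5) w=1
  Add (1,4) w=3
  Add (1,7) w=6
  Add (7,8) w=6
  Add (2,8) w=9
  Skip (1,8) w=10 (creates cycle)
  Add (3,7) w=11
  Add (3,6) w=11
  Skip (3,5) w=11 (creates cycle)
  Add (0,1) w=12
  Skip (5,8) w=12 (creates cycle)
  Skip (1,3) w=13 (creates cycle)
MST weight = 59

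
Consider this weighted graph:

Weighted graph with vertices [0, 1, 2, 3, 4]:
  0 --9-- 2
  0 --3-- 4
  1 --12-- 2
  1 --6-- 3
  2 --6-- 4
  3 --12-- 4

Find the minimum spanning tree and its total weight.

Applying Kruskal's algorithm (sort edges by weight, add if no cycle):
  Add (0,4) w=3
  Add (1,3) w=6
  Add (2,4) w=6
  Skip (0,2) w=9 (creates cycle)
  Add (1,2) w=12
  Skip (3,4) w=12 (creates cycle)
MST weight = 27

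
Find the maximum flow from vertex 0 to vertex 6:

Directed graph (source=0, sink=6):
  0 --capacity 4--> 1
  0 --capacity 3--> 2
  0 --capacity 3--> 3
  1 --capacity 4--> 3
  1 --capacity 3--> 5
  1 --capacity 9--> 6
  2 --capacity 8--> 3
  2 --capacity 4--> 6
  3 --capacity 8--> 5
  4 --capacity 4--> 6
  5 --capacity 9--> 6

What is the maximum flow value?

Computing max flow:
  Flow on (0->1): 4/4
  Flow on (0->2): 3/3
  Flow on (0->3): 3/3
  Flow on (1->6): 4/9
  Flow on (2->6): 3/4
  Flow on (3->5): 3/8
  Flow on (5->6): 3/9
Maximum flow = 10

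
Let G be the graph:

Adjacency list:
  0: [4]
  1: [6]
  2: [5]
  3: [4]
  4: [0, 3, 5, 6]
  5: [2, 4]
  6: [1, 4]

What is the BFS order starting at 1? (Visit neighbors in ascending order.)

BFS from vertex 1 (neighbors processed in ascending order):
Visit order: 1, 6, 4, 0, 3, 5, 2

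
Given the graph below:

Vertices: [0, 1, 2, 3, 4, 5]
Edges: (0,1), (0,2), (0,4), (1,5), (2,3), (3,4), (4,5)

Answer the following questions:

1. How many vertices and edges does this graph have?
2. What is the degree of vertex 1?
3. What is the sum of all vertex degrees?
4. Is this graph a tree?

Count: 6 vertices, 7 edges.
Vertex 1 has neighbors [0, 5], degree = 2.
Handshaking lemma: 2 * 7 = 14.
A tree on 6 vertices has 5 edges. This graph has 7 edges (2 extra). Not a tree.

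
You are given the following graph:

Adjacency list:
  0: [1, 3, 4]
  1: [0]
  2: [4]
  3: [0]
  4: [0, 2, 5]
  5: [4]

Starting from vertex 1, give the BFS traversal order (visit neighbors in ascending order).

BFS from vertex 1 (neighbors processed in ascending order):
Visit order: 1, 0, 3, 4, 2, 5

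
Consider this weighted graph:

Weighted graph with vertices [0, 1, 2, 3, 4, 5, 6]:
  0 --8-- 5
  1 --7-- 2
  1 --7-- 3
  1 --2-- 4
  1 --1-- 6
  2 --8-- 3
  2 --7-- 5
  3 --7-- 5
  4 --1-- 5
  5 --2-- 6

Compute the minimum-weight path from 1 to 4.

Using Dijkstra's algorithm from vertex 1:
Shortest path: 1 -> 4
Total weight: 2 = 2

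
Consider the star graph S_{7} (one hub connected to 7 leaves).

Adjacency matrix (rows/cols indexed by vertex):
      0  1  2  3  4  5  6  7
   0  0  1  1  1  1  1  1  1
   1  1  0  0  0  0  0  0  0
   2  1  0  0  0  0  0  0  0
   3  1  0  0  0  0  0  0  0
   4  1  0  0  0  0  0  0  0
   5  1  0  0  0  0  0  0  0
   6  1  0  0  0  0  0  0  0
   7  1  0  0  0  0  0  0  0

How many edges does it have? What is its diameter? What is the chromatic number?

Star graph S_{7}: the hub connects to all 7 leaves.
Edges = 7.
Diameter = 2 (any leaf to hub is 1, leaf to leaf through hub is 2).
Star graphs are bipartite (hub vs leaves), so chromatic number = 2.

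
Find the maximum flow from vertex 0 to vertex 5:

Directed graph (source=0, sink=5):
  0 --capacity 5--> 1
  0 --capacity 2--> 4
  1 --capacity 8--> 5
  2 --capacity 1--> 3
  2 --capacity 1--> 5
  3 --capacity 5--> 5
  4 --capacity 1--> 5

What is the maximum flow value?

Computing max flow:
  Flow on (0->1): 5/5
  Flow on (0->4): 1/2
  Flow on (1->5): 5/8
  Flow on (4->5): 1/1
Maximum flow = 6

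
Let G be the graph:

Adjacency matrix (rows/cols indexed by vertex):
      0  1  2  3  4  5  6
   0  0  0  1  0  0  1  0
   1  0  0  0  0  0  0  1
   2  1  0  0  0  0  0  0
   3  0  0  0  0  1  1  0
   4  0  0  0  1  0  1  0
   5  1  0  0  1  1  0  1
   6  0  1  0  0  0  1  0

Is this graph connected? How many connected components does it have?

Checking connectivity: the graph has 1 connected component(s).
All vertices are reachable from each other. The graph IS connected.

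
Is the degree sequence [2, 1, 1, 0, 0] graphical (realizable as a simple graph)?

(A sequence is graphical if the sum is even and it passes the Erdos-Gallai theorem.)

Sum of degrees = 4. Sum is even and passes Erdos-Gallai. The sequence IS graphical.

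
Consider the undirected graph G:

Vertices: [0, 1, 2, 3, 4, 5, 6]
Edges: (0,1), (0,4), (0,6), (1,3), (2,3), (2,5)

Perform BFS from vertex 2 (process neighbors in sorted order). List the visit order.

BFS from vertex 2 (neighbors processed in ascending order):
Visit order: 2, 3, 5, 1, 0, 4, 6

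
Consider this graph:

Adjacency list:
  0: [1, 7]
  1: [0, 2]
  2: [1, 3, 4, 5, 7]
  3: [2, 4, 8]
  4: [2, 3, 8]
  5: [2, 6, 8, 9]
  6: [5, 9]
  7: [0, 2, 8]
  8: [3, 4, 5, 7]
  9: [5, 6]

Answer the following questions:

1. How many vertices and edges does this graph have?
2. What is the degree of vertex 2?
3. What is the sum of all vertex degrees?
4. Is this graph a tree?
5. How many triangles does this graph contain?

Count: 10 vertices, 15 edges.
Vertex 2 has neighbors [1, 3, 4, 5, 7], degree = 5.
Handshaking lemma: 2 * 15 = 30.
A tree on 10 vertices has 9 edges. This graph has 15 edges (6 extra). Not a tree.
Number of triangles = 3.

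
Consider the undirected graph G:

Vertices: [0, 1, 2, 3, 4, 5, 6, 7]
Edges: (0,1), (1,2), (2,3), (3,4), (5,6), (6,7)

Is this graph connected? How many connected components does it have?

Checking connectivity: the graph has 2 connected component(s).
Components: [[0, 1, 2, 3, 4], [5, 6, 7]]. The graph is NOT connected.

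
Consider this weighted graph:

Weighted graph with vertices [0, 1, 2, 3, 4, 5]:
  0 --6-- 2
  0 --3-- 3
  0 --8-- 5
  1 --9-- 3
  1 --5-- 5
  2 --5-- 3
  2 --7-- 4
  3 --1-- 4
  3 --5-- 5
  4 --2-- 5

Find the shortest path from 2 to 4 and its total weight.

Using Dijkstra's algorithm from vertex 2:
Shortest path: 2 -> 3 -> 4
Total weight: 5 + 1 = 6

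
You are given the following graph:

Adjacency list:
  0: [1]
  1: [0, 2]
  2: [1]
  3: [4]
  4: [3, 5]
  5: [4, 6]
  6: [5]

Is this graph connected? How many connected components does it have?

Checking connectivity: the graph has 2 connected component(s).
Components: [[0, 1, 2], [3, 4, 5, 6]]. The graph is NOT connected.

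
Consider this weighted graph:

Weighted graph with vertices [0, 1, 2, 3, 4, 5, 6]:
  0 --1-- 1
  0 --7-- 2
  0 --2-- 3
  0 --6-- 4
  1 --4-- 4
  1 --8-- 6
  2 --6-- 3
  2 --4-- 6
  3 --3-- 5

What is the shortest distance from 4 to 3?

Using Dijkstra's algorithm from vertex 4:
Shortest path: 4 -> 1 -> 0 -> 3
Total weight: 4 + 1 + 2 = 7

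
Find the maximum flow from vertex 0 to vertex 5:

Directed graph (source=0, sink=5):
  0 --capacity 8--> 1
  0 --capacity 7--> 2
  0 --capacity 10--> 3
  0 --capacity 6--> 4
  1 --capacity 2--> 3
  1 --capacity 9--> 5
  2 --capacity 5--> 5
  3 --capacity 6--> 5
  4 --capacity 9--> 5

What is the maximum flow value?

Computing max flow:
  Flow on (0->1): 8/8
  Flow on (0->2): 5/7
  Flow on (0->3): 6/10
  Flow on (0->4): 6/6
  Flow on (1->5): 8/9
  Flow on (2->5): 5/5
  Flow on (3->5): 6/6
  Flow on (4->5): 6/9
Maximum flow = 25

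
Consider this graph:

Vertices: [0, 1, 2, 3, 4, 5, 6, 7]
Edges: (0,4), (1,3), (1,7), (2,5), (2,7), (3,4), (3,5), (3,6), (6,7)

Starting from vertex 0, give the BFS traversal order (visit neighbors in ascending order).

BFS from vertex 0 (neighbors processed in ascending order):
Visit order: 0, 4, 3, 1, 5, 6, 7, 2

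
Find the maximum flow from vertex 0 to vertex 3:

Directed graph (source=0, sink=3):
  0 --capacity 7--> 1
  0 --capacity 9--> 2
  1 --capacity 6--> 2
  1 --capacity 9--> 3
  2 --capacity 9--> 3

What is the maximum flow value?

Computing max flow:
  Flow on (0->1): 7/7
  Flow on (0->2): 9/9
  Flow on (1->3): 7/9
  Flow on (2->3): 9/9
Maximum flow = 16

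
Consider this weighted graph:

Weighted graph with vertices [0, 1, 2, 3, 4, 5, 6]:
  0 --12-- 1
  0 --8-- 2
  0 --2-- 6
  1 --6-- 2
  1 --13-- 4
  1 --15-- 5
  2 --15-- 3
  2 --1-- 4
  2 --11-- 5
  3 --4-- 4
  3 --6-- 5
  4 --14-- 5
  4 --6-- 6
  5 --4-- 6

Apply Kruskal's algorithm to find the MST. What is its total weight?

Applying Kruskal's algorithm (sort edges by weight, add if no cycle):
  Add (2,4) w=1
  Add (0,6) w=2
  Add (3,4) w=4
  Add (5,6) w=4
  Add (1,2) w=6
  Add (3,5) w=6
  Skip (4,6) w=6 (creates cycle)
  Skip (0,2) w=8 (creates cycle)
  Skip (2,5) w=11 (creates cycle)
  Skip (0,1) w=12 (creates cycle)
  Skip (1,4) w=13 (creates cycle)
  Skip (4,5) w=14 (creates cycle)
  Skip (1,5) w=15 (creates cycle)
  Skip (2,3) w=15 (creates cycle)
MST weight = 23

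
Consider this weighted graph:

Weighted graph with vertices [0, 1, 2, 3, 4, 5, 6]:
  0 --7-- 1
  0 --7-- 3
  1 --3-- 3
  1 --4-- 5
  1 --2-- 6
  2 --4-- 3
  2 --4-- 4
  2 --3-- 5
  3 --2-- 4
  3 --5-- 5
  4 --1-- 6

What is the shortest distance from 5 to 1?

Using Dijkstra's algorithm from vertex 5:
Shortest path: 5 -> 1
Total weight: 4 = 4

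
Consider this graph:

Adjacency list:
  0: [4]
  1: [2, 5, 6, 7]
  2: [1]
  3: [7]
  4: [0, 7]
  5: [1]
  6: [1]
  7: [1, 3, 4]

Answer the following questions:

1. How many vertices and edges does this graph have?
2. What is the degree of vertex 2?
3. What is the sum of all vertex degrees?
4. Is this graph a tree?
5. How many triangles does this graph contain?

Count: 8 vertices, 7 edges.
Vertex 2 has neighbors [1], degree = 1.
Handshaking lemma: 2 * 7 = 14.
A graph is a tree iff it is connected and has exactly n-1 edges. This graph is connected (all 8 vertices in one component) and has 8-1 = 7 edges. It is a tree.
Number of triangles = 0.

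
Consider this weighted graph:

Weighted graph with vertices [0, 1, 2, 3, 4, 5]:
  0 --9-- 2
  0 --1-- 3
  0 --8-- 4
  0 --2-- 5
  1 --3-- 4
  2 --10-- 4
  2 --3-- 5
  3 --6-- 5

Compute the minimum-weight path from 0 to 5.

Using Dijkstra's algorithm from vertex 0:
Shortest path: 0 -> 5
Total weight: 2 = 2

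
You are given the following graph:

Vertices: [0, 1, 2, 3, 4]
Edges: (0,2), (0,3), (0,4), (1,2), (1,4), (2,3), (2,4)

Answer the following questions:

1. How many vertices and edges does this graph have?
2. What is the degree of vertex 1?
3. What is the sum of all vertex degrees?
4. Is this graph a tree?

Count: 5 vertices, 7 edges.
Vertex 1 has neighbors [2, 4], degree = 2.
Handshaking lemma: 2 * 7 = 14.
A tree on 5 vertices has 4 edges. This graph has 7 edges (3 extra). Not a tree.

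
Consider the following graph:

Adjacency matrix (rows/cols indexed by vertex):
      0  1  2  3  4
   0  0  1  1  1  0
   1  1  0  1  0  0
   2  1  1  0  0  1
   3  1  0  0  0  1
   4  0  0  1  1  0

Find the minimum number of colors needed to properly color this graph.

The graph has a maximum clique of size 3 (lower bound on chromatic number).
A valid 3-coloring: {0: 0, 1: 2, 2: 1, 3: 1, 4: 0}.
Chromatic number = 3.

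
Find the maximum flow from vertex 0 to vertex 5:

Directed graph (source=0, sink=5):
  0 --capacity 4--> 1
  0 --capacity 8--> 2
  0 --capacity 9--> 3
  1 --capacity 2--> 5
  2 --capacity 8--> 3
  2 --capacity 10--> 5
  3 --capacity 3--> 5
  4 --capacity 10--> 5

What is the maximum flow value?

Computing max flow:
  Flow on (0->1): 2/4
  Flow on (0->2): 8/8
  Flow on (0->3): 3/9
  Flow on (1->5): 2/2
  Flow on (2->5): 8/10
  Flow on (3->5): 3/3
Maximum flow = 13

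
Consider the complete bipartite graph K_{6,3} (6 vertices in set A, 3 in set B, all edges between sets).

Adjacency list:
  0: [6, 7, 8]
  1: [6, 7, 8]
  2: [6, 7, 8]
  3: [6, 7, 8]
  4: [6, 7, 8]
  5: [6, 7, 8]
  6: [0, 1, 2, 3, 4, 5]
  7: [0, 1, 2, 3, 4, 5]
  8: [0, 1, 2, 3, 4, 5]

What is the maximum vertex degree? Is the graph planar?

Set-A vertices have degree 3; set-B vertices have degree 6. Maximum degree = max(6,3) = 6.
K_{6,3} contains K_{3,3} as a subgraph (since both sides have >= 3 vertices); by Kuratowski's theorem it is not planar.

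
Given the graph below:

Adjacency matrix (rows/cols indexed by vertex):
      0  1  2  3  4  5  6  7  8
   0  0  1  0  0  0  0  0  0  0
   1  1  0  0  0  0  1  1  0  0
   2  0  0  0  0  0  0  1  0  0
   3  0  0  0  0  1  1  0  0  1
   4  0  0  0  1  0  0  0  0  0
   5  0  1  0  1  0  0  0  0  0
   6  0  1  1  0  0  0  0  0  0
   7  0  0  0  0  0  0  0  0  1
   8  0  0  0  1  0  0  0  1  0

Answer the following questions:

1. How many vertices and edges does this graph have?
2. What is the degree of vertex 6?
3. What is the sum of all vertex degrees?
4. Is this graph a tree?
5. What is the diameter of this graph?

Count: 9 vertices, 8 edges.
Vertex 6 has neighbors [1, 2], degree = 2.
Handshaking lemma: 2 * 8 = 16.
A graph is a tree iff it is connected and has exactly n-1 edges. This graph is connected (all 9 vertices in one component) and has 9-1 = 8 edges. It is a tree.
Diameter (longest shortest path) = 6.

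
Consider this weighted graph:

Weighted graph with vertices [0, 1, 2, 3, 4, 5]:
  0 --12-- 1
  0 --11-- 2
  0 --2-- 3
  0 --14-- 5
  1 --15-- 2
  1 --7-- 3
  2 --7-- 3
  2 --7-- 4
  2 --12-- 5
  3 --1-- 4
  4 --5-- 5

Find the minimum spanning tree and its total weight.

Applying Kruskal's algorithm (sort edges by weight, add if no cycle):
  Add (3,4) w=1
  Add (0,3) w=2
  Add (4,5) w=5
  Add (1,3) w=7
  Add (2,3) w=7
  Skip (2,4) w=7 (creates cycle)
  Skip (0,2) w=11 (creates cycle)
  Skip (0,1) w=12 (creates cycle)
  Skip (2,5) w=12 (creates cycle)
  Skip (0,5) w=14 (creates cycle)
  Skip (1,2) w=15 (creates cycle)
MST weight = 22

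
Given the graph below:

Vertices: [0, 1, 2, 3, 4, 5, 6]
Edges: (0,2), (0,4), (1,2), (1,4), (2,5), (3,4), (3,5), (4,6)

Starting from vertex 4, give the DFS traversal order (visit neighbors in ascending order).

DFS from vertex 4 (neighbors processed in ascending order):
Visit order: 4, 0, 2, 1, 5, 3, 6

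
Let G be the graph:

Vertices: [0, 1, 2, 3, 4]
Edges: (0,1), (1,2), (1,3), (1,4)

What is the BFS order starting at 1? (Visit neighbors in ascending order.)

BFS from vertex 1 (neighbors processed in ascending order):
Visit order: 1, 0, 2, 3, 4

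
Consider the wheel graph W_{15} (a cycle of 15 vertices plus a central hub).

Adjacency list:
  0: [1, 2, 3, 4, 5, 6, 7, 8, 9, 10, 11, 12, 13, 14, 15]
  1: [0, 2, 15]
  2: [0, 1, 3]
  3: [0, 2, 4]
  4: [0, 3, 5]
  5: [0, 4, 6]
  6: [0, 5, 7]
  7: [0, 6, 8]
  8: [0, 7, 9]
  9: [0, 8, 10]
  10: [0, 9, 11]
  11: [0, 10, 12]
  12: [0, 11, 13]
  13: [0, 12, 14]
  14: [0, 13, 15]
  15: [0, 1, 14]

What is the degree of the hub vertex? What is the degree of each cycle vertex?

The hub connects to all 15 cycle vertices, so deg(hub) = 15.
Each cycle vertex connects to 2 neighbors on the cycle plus the hub, so deg(cycle vertex) = 3.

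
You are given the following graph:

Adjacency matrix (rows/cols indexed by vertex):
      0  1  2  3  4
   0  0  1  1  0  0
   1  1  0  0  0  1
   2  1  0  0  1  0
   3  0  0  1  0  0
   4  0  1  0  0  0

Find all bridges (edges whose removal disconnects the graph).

A bridge is an edge whose removal increases the number of connected components.
Bridges found: (0,1), (0,2), (1,4), (2,3)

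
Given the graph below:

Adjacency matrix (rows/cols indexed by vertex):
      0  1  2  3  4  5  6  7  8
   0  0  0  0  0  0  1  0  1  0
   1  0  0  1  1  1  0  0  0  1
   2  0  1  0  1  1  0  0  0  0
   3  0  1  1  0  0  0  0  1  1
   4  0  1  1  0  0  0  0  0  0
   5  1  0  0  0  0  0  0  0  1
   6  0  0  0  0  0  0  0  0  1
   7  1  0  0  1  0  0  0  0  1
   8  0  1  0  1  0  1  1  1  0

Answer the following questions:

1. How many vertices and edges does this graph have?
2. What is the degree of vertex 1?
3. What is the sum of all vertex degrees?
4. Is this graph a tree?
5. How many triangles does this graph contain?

Count: 9 vertices, 13 edges.
Vertex 1 has neighbors [2, 3, 4, 8], degree = 4.
Handshaking lemma: 2 * 13 = 26.
A tree on 9 vertices has 8 edges. This graph has 13 edges (5 extra). Not a tree.
Number of triangles = 4.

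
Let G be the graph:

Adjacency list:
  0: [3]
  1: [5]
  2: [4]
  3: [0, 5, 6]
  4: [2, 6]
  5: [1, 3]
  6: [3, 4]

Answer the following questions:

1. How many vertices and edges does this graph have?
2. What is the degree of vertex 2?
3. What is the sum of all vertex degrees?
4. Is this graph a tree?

Count: 7 vertices, 6 edges.
Vertex 2 has neighbors [4], degree = 1.
Handshaking lemma: 2 * 6 = 12.
A graph is a tree iff it is connected and has exactly n-1 edges. This graph is connected (all 7 vertices in one component) and has 7-1 = 6 edges. It is a tree.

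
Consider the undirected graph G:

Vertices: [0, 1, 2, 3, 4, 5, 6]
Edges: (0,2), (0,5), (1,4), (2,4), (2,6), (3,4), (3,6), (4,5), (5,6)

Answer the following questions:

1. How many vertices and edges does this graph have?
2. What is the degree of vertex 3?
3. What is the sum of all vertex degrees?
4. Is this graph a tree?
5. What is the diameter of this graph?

Count: 7 vertices, 9 edges.
Vertex 3 has neighbors [4, 6], degree = 2.
Handshaking lemma: 2 * 9 = 18.
A tree on 7 vertices has 6 edges. This graph has 9 edges (3 extra). Not a tree.
Diameter (longest shortest path) = 3.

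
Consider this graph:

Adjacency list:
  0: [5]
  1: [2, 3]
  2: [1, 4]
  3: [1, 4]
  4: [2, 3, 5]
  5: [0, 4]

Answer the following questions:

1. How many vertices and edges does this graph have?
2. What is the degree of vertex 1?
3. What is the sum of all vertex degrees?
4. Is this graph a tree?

Count: 6 vertices, 6 edges.
Vertex 1 has neighbors [2, 3], degree = 2.
Handshaking lemma: 2 * 6 = 12.
A tree on 6 vertices has 5 edges. This graph has 6 edges (1 extra). Not a tree.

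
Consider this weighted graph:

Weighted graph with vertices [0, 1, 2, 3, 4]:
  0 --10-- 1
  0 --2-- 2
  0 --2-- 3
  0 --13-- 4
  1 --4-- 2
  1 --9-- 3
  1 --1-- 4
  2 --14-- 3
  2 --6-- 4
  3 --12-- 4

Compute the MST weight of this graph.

Applying Kruskal's algorithm (sort edges by weight, add if no cycle):
  Add (1,4) w=1
  Add (0,3) w=2
  Add (0,2) w=2
  Add (1,2) w=4
  Skip (2,4) w=6 (creates cycle)
  Skip (1,3) w=9 (creates cycle)
  Skip (0,1) w=10 (creates cycle)
  Skip (3,4) w=12 (creates cycle)
  Skip (0,4) w=13 (creates cycle)
  Skip (2,3) w=14 (creates cycle)
MST weight = 9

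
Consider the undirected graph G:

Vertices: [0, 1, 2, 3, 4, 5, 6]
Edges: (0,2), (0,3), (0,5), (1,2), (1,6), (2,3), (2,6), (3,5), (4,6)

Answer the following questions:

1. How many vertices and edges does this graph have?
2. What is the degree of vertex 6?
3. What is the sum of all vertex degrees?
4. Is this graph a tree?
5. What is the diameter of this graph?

Count: 7 vertices, 9 edges.
Vertex 6 has neighbors [1, 2, 4], degree = 3.
Handshaking lemma: 2 * 9 = 18.
A tree on 7 vertices has 6 edges. This graph has 9 edges (3 extra). Not a tree.
Diameter (longest shortest path) = 4.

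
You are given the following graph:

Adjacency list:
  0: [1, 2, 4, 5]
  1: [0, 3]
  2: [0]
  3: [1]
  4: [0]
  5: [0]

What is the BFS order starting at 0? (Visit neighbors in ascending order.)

BFS from vertex 0 (neighbors processed in ascending order):
Visit order: 0, 1, 2, 4, 5, 3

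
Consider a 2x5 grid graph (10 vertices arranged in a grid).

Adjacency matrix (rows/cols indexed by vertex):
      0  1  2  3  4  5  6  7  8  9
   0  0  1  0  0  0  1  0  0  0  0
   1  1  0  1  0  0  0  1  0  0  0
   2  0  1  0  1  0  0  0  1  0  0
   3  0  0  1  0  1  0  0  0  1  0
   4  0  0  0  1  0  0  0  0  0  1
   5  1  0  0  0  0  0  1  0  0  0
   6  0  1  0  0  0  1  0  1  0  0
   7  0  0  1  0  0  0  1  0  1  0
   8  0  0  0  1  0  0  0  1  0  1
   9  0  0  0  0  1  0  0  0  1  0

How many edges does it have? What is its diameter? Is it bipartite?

A 2x5 grid has 5 vertical edges and 8 horizontal edges.
Total edges = 5 + 8 = 13.
Diameter = (2-1) + (5-1) = 5 (corner to opposite corner).
Grid graphs are bipartite (checkerboard coloring).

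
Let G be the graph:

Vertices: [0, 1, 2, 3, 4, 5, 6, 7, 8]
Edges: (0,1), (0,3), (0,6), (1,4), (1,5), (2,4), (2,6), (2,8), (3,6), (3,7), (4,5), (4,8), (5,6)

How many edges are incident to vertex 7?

Vertex 7 has neighbors [3], so deg(7) = 1.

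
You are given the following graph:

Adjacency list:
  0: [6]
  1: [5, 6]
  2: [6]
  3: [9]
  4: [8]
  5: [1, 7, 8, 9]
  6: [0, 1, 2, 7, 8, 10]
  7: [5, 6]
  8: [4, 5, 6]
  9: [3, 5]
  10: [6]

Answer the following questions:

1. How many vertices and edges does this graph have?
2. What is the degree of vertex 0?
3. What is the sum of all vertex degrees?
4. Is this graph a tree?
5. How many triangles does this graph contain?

Count: 11 vertices, 12 edges.
Vertex 0 has neighbors [6], degree = 1.
Handshaking lemma: 2 * 12 = 24.
A tree on 11 vertices has 10 edges. This graph has 12 edges (2 extra). Not a tree.
Number of triangles = 0.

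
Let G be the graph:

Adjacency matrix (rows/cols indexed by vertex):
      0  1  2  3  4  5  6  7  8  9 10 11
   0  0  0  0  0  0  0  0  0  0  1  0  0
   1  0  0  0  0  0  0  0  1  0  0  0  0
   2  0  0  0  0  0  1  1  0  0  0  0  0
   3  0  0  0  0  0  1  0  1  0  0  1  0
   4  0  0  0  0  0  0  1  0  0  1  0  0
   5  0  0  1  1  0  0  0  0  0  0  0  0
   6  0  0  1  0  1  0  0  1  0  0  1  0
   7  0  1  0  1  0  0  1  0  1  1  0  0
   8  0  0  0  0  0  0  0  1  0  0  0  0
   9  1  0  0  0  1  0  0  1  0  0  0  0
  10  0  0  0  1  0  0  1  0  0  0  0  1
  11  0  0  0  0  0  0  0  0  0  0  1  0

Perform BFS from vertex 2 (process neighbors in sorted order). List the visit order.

BFS from vertex 2 (neighbors processed in ascending order):
Visit order: 2, 5, 6, 3, 4, 7, 10, 9, 1, 8, 11, 0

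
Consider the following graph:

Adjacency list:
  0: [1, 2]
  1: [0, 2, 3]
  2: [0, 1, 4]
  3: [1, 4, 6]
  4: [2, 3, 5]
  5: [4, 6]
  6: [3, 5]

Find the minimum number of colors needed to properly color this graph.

The graph has a maximum clique of size 3 (lower bound on chromatic number).
A valid 3-coloring: {0: 2, 1: 0, 2: 1, 3: 1, 4: 0, 5: 1, 6: 0}.
Chromatic number = 3.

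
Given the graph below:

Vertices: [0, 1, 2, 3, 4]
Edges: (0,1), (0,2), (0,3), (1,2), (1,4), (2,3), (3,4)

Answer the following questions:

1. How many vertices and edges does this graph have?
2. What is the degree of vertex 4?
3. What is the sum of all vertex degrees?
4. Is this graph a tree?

Count: 5 vertices, 7 edges.
Vertex 4 has neighbors [1, 3], degree = 2.
Handshaking lemma: 2 * 7 = 14.
A tree on 5 vertices has 4 edges. This graph has 7 edges (3 extra). Not a tree.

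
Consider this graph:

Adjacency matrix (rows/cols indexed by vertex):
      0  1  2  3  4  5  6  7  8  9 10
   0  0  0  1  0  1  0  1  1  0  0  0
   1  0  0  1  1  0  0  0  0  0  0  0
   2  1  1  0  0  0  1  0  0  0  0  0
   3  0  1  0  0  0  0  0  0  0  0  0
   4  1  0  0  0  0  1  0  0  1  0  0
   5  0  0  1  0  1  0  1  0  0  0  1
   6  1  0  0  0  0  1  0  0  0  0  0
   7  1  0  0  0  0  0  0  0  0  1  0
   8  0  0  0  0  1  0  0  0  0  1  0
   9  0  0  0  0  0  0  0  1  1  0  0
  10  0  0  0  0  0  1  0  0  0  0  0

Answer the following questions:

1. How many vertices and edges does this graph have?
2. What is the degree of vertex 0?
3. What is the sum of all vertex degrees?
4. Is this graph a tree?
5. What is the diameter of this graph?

Count: 11 vertices, 13 edges.
Vertex 0 has neighbors [2, 4, 6, 7], degree = 4.
Handshaking lemma: 2 * 13 = 26.
A tree on 11 vertices has 10 edges. This graph has 13 edges (3 extra). Not a tree.
Diameter (longest shortest path) = 5.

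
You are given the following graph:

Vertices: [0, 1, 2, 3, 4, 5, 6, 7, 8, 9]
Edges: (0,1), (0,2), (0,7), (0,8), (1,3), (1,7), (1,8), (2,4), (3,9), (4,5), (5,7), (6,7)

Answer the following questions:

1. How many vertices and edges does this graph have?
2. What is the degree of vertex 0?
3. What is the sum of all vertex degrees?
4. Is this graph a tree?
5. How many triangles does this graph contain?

Count: 10 vertices, 12 edges.
Vertex 0 has neighbors [1, 2, 7, 8], degree = 4.
Handshaking lemma: 2 * 12 = 24.
A tree on 10 vertices has 9 edges. This graph has 12 edges (3 extra). Not a tree.
Number of triangles = 2.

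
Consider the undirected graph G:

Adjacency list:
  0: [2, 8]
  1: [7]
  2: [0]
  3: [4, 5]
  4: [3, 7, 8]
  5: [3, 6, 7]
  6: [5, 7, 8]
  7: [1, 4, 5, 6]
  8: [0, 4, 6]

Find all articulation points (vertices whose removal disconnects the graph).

An articulation point is a vertex whose removal disconnects the graph.
Articulation points: [0, 7, 8]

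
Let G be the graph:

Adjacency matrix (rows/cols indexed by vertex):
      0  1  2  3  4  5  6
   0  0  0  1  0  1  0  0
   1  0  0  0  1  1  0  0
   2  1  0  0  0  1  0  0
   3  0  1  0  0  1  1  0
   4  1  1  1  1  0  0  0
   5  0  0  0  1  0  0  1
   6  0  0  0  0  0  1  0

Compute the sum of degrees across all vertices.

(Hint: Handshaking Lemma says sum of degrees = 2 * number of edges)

Count edges: 8 edges.
By Handshaking Lemma: sum of degrees = 2 * 8 = 16.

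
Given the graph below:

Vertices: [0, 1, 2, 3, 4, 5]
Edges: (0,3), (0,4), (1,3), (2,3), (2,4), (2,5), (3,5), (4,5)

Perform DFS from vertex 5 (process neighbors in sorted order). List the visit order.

DFS from vertex 5 (neighbors processed in ascending order):
Visit order: 5, 2, 3, 0, 4, 1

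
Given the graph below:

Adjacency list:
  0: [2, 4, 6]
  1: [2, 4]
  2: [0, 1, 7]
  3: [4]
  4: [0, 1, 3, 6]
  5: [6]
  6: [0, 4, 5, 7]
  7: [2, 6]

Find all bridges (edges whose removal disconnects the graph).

A bridge is an edge whose removal increases the number of connected components.
Bridges found: (3,4), (5,6)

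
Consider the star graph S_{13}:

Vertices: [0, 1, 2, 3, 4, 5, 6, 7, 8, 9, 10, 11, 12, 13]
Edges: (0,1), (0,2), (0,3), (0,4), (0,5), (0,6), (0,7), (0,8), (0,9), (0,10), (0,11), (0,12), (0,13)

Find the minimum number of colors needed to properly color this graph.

S_{13} has one hub adjacent to 13 leaves; leaves are pairwise non-adjacent.
Color the hub 0 and every leaf 1.
Chromatic number = 2.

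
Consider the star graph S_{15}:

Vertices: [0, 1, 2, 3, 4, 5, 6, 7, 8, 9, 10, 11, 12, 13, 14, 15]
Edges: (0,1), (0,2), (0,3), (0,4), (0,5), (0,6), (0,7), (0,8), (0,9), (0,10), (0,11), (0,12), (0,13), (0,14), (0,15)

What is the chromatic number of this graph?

S_{15} has one hub adjacent to 15 leaves; leaves are pairwise non-adjacent.
Color the hub 0 and every leaf 1.
Chromatic number = 2.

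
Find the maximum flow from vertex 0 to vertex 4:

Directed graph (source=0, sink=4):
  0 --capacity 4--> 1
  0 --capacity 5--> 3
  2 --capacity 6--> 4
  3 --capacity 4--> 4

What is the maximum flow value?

Computing max flow:
  Flow on (0->3): 4/5
  Flow on (3->4): 4/4
Maximum flow = 4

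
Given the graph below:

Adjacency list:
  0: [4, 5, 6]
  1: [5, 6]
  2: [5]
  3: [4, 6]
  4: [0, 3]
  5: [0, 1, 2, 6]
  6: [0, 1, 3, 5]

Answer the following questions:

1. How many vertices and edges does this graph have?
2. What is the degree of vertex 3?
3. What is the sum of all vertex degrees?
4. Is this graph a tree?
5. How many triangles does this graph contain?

Count: 7 vertices, 9 edges.
Vertex 3 has neighbors [4, 6], degree = 2.
Handshaking lemma: 2 * 9 = 18.
A tree on 7 vertices has 6 edges. This graph has 9 edges (3 extra). Not a tree.
Number of triangles = 2.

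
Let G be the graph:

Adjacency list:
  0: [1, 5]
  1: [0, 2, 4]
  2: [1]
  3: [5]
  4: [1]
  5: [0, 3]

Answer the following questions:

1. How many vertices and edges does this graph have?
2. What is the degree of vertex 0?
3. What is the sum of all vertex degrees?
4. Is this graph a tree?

Count: 6 vertices, 5 edges.
Vertex 0 has neighbors [1, 5], degree = 2.
Handshaking lemma: 2 * 5 = 10.
A graph is a tree iff it is connected and has exactly n-1 edges. This graph is connected (all 6 vertices in one component) and has 6-1 = 5 edges. It is a tree.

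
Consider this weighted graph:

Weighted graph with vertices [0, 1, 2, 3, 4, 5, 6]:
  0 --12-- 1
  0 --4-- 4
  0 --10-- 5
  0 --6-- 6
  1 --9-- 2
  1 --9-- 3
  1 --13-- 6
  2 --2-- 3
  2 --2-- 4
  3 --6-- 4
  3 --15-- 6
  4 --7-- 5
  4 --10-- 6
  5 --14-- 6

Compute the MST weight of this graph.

Applying Kruskal's algorithm (sort edges by weight, add if no cycle):
  Add (2,4) w=2
  Add (2,3) w=2
  Add (0,4) w=4
  Add (0,6) w=6
  Skip (3,4) w=6 (creates cycle)
  Add (4,5) w=7
  Add (1,3) w=9
  Skip (1,2) w=9 (creates cycle)
  Skip (0,5) w=10 (creates cycle)
  Skip (4,6) w=10 (creates cycle)
  Skip (0,1) w=12 (creates cycle)
  Skip (1,6) w=13 (creates cycle)
  Skip (5,6) w=14 (creates cycle)
  Skip (3,6) w=15 (creates cycle)
MST weight = 30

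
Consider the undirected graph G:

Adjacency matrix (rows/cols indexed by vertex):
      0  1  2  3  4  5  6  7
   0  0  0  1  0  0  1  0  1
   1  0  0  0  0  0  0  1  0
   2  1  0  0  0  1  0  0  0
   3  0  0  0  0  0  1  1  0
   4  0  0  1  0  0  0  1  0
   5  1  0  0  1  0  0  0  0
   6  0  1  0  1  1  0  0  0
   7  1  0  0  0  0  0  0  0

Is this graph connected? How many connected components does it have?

Checking connectivity: the graph has 1 connected component(s).
All vertices are reachable from each other. The graph IS connected.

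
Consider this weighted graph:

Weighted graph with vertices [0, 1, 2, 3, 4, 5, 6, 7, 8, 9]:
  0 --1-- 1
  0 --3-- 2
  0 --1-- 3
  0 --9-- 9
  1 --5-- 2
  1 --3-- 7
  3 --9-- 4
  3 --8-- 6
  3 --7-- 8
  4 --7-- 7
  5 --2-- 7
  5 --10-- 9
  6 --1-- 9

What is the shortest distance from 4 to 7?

Using Dijkstra's algorithm from vertex 4:
Shortest path: 4 -> 7
Total weight: 7 = 7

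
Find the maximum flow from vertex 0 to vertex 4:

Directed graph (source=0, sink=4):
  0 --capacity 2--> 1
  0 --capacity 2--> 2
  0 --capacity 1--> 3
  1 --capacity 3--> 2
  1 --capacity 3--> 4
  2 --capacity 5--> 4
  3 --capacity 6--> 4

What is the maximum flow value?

Computing max flow:
  Flow on (0->1): 2/2
  Flow on (0->2): 2/2
  Flow on (0->3): 1/1
  Flow on (1->4): 2/3
  Flow on (2->4): 2/5
  Flow on (3->4): 1/6
Maximum flow = 5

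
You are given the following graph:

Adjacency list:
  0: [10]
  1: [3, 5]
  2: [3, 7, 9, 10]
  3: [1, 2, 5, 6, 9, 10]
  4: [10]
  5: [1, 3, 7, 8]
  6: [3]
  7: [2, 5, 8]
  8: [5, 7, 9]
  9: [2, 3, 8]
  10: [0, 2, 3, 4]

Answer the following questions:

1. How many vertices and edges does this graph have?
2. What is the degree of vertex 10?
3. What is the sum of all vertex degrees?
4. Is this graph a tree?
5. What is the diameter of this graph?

Count: 11 vertices, 16 edges.
Vertex 10 has neighbors [0, 2, 3, 4], degree = 4.
Handshaking lemma: 2 * 16 = 32.
A tree on 11 vertices has 10 edges. This graph has 16 edges (6 extra). Not a tree.
Diameter (longest shortest path) = 4.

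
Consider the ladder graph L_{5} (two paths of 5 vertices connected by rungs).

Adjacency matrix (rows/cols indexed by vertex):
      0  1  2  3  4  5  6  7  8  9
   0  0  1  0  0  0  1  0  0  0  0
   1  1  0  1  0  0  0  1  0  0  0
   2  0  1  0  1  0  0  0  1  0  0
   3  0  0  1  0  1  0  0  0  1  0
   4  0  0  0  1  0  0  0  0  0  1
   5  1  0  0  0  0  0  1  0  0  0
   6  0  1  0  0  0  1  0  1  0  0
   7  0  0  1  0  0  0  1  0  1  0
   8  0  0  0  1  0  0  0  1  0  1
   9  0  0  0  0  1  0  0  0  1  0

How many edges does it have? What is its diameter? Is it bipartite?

Ladder graph L_{5}: 5 rungs + 2 * (5-1) path edges = 5 + 8 = 13 edges.
Diameter = 5.
Ladder graphs are bipartite (alternating coloring along each path).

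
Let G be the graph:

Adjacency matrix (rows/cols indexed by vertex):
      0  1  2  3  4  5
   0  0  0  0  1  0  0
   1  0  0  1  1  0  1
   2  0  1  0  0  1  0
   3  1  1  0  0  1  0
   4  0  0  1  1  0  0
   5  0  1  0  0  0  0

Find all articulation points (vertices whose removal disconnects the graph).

An articulation point is a vertex whose removal disconnects the graph.
Articulation points: [1, 3]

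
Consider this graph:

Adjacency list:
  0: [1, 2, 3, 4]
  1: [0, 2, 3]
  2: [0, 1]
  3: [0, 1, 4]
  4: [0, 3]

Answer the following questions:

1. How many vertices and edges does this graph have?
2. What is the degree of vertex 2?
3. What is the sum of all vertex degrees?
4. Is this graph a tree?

Count: 5 vertices, 7 edges.
Vertex 2 has neighbors [0, 1], degree = 2.
Handshaking lemma: 2 * 7 = 14.
A tree on 5 vertices has 4 edges. This graph has 7 edges (3 extra). Not a tree.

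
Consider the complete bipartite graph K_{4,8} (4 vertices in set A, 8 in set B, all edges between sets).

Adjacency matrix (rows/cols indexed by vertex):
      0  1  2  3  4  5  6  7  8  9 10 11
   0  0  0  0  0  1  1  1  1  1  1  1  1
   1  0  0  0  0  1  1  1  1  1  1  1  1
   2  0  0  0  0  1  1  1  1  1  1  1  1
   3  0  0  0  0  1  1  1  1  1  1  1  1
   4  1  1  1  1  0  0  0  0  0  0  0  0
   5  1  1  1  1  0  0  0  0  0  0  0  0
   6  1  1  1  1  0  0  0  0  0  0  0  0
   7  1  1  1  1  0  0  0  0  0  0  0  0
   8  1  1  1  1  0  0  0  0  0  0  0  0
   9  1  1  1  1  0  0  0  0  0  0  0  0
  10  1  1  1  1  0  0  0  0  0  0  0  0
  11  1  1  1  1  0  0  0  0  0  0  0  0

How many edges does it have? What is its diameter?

K_{4,8} has 4 * 8 = 32 edges.
Any vertex reaches any opposite-side vertex in 1 step; same-side vertices reach in 2 steps via any opposite-side vertex.
Diameter = 2.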